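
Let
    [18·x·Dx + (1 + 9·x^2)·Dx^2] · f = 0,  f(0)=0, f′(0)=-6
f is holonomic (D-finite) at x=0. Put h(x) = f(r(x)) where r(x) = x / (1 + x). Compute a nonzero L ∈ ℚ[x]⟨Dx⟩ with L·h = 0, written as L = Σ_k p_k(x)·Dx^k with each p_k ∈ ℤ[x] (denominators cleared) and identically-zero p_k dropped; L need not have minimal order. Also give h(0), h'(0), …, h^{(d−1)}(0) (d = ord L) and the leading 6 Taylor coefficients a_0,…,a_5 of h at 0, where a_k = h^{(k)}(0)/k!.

f: a_k = 0, -6, 0, 18, 0, -486/5, …
L₀ from L_f via x↦r, Dx↦r'^{-1}Dx.
L = (2 + 20·x)·Dx + (1 + 2·x + 10·x^2)·Dx^2  (order 2).
h: a_k = 0, -6, 6, 12, -48, 24/5, …
ICs: h(0) = 0, h′(0) = -6.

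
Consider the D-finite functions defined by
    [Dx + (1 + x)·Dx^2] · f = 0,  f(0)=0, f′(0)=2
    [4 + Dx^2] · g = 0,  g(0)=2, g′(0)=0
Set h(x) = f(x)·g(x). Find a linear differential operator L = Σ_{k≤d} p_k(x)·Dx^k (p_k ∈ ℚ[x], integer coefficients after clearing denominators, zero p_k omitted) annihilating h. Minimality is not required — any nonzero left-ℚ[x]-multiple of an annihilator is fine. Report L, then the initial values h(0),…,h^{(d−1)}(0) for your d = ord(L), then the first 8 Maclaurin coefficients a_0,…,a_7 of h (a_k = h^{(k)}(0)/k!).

f: a_k = 0, 2, -1, 2/3, -1/2, 2/5, -1/3, 2/7, …
g: a_k = 2, 0, -4, 0, 4/3, 0, -8/45, 0, …
L₀ := L_f ⊗_s L_g (sym. prod.), ord ≤ 4.
L = (168 + 864·x + 1456·x^2 + 1024·x^3 + 256·x^4) + (112 + 368·x + 384·x^2 + 128·x^3)·Dx + (102 + 464·x + 744·x^2 + 512·x^3 + 128·x^4)·Dx^2 + (28 + 92·x + 96·x^2 + 32·x^3)·Dx^3 + (15 + 62·x + 95·x^2 + 64·x^3 + 16·x^4)·Dx^4  (order 4).
h: a_k = 0, 4, -2, -20/3, 3, 4/5, 0, -52/105, …
ICs: h(0) = 0, h′(0) = 4, h′′(0) = -4, h′′′(0) = -40.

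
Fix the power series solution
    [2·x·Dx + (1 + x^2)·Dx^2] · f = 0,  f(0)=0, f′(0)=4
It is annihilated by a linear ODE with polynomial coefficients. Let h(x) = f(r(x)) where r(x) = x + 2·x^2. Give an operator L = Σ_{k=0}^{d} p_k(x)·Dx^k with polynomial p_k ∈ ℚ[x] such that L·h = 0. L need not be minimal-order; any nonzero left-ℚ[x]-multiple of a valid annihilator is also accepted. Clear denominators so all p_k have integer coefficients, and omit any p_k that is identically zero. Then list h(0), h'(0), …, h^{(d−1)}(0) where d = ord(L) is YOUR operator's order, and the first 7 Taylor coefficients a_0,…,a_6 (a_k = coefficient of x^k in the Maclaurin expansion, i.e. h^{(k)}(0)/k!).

f: a_k = 0, 4, 0, -4/3, 0, 4/5, 0, …
h₀=f(r): pull back L_f along r ⇒ L₀.
L = (-4 + 2·x + 16·x^2 + 48·x^3 + 48·x^4)·Dx + (1 + 4·x + x^2 + 8·x^3 + 20·x^4 + 16·x^5)·Dx^2  (order 2).
h: a_k = 0, 4, 8, -4/3, -8, -76/5, -8/3, …
ICs: h(0) = 0, h′(0) = 4.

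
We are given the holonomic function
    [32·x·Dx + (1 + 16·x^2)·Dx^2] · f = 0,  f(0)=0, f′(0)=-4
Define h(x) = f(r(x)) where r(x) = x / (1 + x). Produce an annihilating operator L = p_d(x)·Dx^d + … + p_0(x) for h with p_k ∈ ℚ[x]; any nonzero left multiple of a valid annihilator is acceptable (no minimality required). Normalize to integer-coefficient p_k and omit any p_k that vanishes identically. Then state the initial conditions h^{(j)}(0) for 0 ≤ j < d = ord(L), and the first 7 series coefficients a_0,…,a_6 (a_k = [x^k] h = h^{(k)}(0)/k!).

f: a_k = 0, -4, 0, 64/3, 0, -1024/5, 0, …
h₀=f(r): pull back L_f along r ⇒ L₀.
L = (2 + 34·x)·Dx + (1 + 2·x + 17·x^2)·Dx^2  (order 2).
h: a_k = 0, -4, 4, 52/3, -60, -404/5, 2444/3, …
ICs: h(0) = 0, h′(0) = -4.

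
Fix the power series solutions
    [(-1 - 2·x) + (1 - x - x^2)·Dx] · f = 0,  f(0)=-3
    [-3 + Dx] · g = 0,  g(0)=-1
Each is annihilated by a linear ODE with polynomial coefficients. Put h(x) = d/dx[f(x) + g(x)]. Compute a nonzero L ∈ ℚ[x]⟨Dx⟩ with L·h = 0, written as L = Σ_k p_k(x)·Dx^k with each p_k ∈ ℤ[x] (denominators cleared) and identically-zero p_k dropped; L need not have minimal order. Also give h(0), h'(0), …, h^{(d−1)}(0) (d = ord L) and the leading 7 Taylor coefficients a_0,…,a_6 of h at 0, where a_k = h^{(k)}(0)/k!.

L = (18 + 126·x + 144·x^2 + 180·x^3 + 54·x^4) + (-9 - 48·x - 81·x^2 - 24·x^3 + 45·x^4 + 18·x^5)·Dx + (1 + 2·x + 11·x^2 - 12·x^3 - 21·x^4 - 6·x^5)·Dx^2  (order 2).
h: a_k = -6, -21, -81/2, -147/2, -1041/8, -9603/40, -35523/80, …
ICs: h(0) = -6, h′(0) = -21.

f: a_k = -3, -3, -6, -9, -15, -24, -39, …
g: a_k = -1, -3, -9/2, -9/2, -27/8, -81/40, -81/80, …
h₀=f+g: left-lcm gives L₀, ord ≤ 2.
Differentiate: ansatz ord ≤ ord L₀ ⇒ L.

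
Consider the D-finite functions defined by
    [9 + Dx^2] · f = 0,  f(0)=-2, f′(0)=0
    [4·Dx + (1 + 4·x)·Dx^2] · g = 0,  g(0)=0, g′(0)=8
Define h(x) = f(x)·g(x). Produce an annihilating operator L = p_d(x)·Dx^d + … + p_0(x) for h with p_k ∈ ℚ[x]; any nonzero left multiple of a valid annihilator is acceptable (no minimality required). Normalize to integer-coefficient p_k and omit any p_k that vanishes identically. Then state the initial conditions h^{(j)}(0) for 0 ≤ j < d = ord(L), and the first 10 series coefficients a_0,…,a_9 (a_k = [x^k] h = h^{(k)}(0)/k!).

L = (-2043 - 1296·x + 44064·x^2 + 186624·x^3 + 186624·x^4) + (72 + 5472·x + 31104·x^2 + 41472·x^3)·Dx + (-182 + 864·x + 12096·x^2 + 41472·x^3 + 41472·x^4)·Dx^2 + (8 + 608·x + 3456·x^2 + 4608·x^3)·Dx^3 + (5 + 112·x + 800·x^2 + 2304·x^3 + 2304·x^4)·Dx^4  (order 4).
h: a_k = 0, -16, 32, -40/3, 112, -2446/5, 5060/3, -208169/35, 106558/5, -194189089/2520, …
ICs: h(0) = 0, h′(0) = -16, h′′(0) = 64, h′′′(0) = -80.

f: a_k = -2, 0, 9, 0, -27/4, 0, 81/40, 0, -729/2240, 0, …
g: a_k = 0, 8, -16, 128/3, -128, 2048/5, -4096/3, 32768/7, -16384, 524288/9, …
f·g: L₀ = L_f ⊗_s L_g, ord ≤ 2·2.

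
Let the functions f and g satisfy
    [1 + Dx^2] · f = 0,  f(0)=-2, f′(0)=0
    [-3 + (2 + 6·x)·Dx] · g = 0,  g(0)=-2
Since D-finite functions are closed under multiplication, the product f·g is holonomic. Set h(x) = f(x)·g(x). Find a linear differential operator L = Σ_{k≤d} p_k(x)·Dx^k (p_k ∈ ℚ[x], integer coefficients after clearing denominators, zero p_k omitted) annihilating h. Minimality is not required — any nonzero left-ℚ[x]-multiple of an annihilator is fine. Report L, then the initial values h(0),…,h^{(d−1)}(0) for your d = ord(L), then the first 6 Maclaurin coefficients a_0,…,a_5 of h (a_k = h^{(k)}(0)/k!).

f: a_k = -2, 0, 1, 0, -1/12, 0, …
g: a_k = -2, -3, 9/4, -27/8, 405/64, -1701/128, …
Product ⇒ symmetric product L₀, ord ≤ 2.
L = (31 + 24·x + 36·x^2) + (-12 - 36·x)·Dx + (4 + 24·x + 36·x^2)·Dx^2  (order 2).
h: a_k = 4, 6, -13/2, 15/4, -983/96, 1501/64, …
ICs: h(0) = 4, h′(0) = 6.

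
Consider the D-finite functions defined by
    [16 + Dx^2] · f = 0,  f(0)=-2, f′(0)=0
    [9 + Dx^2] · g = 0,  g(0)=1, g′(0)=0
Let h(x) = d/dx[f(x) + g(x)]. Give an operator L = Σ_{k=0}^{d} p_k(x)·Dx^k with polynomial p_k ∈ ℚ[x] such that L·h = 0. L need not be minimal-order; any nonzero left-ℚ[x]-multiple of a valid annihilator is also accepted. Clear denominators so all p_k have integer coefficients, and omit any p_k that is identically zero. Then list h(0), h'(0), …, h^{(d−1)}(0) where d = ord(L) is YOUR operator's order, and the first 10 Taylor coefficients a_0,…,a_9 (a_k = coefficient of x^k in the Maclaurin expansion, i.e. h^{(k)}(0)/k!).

L = 144 + 25·Dx^2 + Dx^4  (order 4).
h: a_k = 0, 23, 0, -431/6, 0, 7463/120, 0, -124511/5040, 0, 2038103/362880, …
ICs: h(0) = 0, h′(0) = 23, h′′(0) = 0, h′′′(0) = -431.

f: a_k = -2, 0, 16, 0, -64/3, 0, 512/45, 0, -1024/315, 0, …
g: a_k = 1, 0, -9/2, 0, 27/8, 0, -81/80, 0, 729/4480, 0, …
f+g: L₀ = lclm(L_f,L_g), ord ≤ 2+2.
Derive L from L₀ (diff closure).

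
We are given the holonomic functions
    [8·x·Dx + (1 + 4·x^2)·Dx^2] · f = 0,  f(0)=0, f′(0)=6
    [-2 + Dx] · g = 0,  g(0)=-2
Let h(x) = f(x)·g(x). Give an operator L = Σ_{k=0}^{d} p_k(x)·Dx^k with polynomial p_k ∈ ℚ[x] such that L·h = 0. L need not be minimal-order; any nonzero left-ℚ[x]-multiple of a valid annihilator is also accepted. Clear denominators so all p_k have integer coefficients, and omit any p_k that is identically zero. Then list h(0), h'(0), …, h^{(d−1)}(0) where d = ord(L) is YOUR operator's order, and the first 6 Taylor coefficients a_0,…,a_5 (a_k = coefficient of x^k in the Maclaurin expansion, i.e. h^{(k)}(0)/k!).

f: a_k = 0, 6, 0, -8, 0, 96/5, …
g: a_k = -2, -4, -4, -8/3, -4/3, -8/15, …
f·g: L₀ = L_f ⊗_s L_g, ord ≤ 2·1.
L = (4 - 16·x + 16·x^2) + (-4 + 8·x - 16·x^2)·Dx + (1 + 4·x^2)·Dx^2  (order 2).
h: a_k = 0, -12, -24, -8, 16, -72/5, …
ICs: h(0) = 0, h′(0) = -12.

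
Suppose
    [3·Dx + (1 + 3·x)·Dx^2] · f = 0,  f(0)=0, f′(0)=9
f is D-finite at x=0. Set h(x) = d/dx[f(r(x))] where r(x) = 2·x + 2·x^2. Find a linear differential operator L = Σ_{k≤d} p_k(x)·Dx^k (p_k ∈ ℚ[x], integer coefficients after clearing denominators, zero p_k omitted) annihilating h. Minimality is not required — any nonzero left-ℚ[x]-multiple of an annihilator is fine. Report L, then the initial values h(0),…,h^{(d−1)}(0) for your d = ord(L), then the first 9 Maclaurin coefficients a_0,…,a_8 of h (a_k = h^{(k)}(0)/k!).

L = (4 + 12·x + 12·x^2) + (1 + 8·x + 18·x^2 + 12·x^3)·Dx  (order 1).
h: a_k = 18, -72, 324, -1512, 7128, -33696, 159408, -754272, 3569184, …
ICs: h(0) = 18.

f: a_k = 0, 9, -27/2, 27, -243/4, 729/5, -729/2, 6561/7, -19683/8, …
L₀ from L_f via x↦r, Dx↦r'^{-1}Dx.
Differentiate: ansatz ord ≤ ord L₀ ⇒ L.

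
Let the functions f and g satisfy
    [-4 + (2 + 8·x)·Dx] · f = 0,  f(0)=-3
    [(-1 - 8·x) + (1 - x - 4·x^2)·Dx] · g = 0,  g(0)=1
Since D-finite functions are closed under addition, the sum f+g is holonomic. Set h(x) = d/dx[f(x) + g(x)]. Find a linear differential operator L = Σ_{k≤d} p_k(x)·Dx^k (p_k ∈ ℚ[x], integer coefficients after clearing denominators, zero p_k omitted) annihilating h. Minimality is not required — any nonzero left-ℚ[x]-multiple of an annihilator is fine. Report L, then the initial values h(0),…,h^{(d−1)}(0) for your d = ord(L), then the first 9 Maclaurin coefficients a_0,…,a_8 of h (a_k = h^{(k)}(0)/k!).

L = (-114 - 780·x - 2688·x^2 - 2688·x^3 - 3840·x^4) + (-21 - 420·x - 2778·x^2 - 7200·x^3 - 10272·x^4 - 11520·x^5)·Dx + (6 + 57·x + 153·x^2 + 4·x^3 - 816·x^4 - 2624·x^5 - 2560·x^6)·Dx^2  (order 2).
h: a_k = -5, 22, -9, 236, -95, 2598, -2457, 29912, -50859, …
ICs: h(0) = -5, h′(0) = 22.

f: a_k = -3, -6, 6, -12, 30, -84, 252, -792, 2574, …
g: a_k = 1, 1, 5, 9, 29, 65, 181, 441, 1165, …
Weyl lclm of L_f,L_g ⇒ L₀ (ord ≤ 2).
Derive L from L₀ (diff closure).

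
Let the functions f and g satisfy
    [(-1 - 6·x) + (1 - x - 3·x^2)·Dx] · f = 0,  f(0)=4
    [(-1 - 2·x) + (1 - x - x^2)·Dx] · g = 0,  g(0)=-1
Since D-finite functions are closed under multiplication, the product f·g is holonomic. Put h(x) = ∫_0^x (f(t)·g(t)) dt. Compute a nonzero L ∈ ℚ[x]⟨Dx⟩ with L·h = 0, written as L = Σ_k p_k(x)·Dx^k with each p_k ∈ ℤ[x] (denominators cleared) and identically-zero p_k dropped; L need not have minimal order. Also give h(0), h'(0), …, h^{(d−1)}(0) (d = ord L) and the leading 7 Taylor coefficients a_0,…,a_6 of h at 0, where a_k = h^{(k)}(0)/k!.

f: a_k = 4, 4, 16, 28, 76, 160, 388, …
g: a_k = -1, -1, -2, -3, -5, -8, -13, …
L₀ := L_f ⊗_s L_g (sym. prod.), ord ≤ 1.
h=∫h₀ ⇒ L = L₀·Dx.
L = (-2 - 6·x + 12·x^2 + 12·x^3)·Dx + (1 - 2·x - 3·x^2 + 4·x^3 + 3·x^4)·Dx^2  (order 2).
h: a_k = 0, -4, -4, -28/3, -16, -168/5, -196/3, …
ICs: h(0) = 0, h′(0) = -4.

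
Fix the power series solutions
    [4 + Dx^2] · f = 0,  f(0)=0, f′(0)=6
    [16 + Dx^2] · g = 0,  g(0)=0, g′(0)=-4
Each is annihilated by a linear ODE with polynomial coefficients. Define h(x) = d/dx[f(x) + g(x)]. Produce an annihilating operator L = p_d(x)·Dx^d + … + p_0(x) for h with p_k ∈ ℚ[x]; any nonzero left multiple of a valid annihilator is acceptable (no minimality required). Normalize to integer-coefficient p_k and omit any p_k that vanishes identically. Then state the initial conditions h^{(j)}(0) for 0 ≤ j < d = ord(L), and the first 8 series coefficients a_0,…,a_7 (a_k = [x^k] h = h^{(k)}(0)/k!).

f: a_k = 0, 6, 0, -4, 0, 4/5, 0, -8/105, …
g: a_k = 0, -4, 0, 32/3, 0, -128/15, 0, 1024/315, …
Weyl lclm of L_f,L_g ⇒ L₀ (ord ≤ 4).
h=h₀': d/dx-closure on L₀ ⇒ L.
L = 64 + 20·Dx^2 + Dx^4  (order 4).
h: a_k = 2, 0, 20, 0, -116/3, 0, 200/9, 0, …
ICs: h(0) = 2, h′(0) = 0, h′′(0) = 40, h′′′(0) = 0.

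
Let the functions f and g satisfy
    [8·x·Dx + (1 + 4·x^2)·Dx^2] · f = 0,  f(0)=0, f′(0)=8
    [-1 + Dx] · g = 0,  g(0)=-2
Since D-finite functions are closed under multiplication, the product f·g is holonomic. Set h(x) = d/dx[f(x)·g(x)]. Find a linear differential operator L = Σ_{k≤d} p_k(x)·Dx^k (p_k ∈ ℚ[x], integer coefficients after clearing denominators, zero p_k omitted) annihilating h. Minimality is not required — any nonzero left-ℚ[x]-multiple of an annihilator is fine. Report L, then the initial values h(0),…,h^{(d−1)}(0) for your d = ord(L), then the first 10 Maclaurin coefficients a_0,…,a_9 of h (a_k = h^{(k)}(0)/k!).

L = (-7 - 16·x + 104·x^2 - 64·x^3 + 16·x^4) + (6 + 24·x - 112·x^2 + 96·x^3 - 32·x^4)·Dx + (1 - 8·x + 8·x^2 - 32·x^3 + 16·x^4)·Dx^2  (order 2).
h: a_k = -16, -32, 40, 224/3, -206, -860/3, 12763/15, 347576/315, -2903587/840, -48892709/11340, …
ICs: h(0) = -16, h′(0) = -32.

f: a_k = 0, 8, 0, -32/3, 0, 128/5, 0, -512/7, 0, 2048/9, …
g: a_k = -2, -2, -1, -1/3, -1/12, -1/60, -1/360, -1/2520, -1/20160, -1/181440, …
Sym-product of L_f,L_g gives L₀ (≤ ord 2).
Derive L from L₀ (diff closure).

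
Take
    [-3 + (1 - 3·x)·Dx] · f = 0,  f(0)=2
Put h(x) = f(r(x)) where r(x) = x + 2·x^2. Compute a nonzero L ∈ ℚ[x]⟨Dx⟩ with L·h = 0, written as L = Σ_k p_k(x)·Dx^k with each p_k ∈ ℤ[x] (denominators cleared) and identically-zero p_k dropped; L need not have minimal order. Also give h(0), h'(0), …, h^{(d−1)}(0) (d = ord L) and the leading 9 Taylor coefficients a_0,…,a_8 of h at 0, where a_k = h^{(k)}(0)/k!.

L = (3 + 12·x) + (-1 + 3·x + 6·x^2)·Dx  (order 1).
h: a_k = 2, 6, 30, 126, 558, 2430, 10638, 46494, 203310, …
ICs: h(0) = 2.

f: a_k = 2, 6, 18, 54, 162, 486, 1458, 4374, 13122, …
Change of var in L_f (x↦r) gives L₀.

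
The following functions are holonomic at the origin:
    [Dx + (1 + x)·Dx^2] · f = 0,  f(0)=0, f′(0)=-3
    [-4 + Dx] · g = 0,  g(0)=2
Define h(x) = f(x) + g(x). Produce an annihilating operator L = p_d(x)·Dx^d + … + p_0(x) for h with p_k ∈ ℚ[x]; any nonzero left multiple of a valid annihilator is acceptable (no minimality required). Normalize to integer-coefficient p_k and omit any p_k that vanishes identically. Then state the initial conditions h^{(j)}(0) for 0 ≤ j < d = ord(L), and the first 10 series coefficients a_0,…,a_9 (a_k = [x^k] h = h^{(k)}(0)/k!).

L = (-24 - 16·x)·Dx + (-14 - 32·x - 16·x^2)·Dx^2 + (5 + 9·x + 4·x^2)·Dx^3  (order 3).
h: a_k = 2, 5, 35/2, 61/3, 265/12, 247/15, 1069/90, 1913/315, 9137/2520, 3151/2835, …
ICs: h(0) = 2, h′(0) = 5, h′′(0) = 35.

f: a_k = 0, -3, 3/2, -1, 3/4, -3/5, 1/2, -3/7, 3/8, -1/3, …
g: a_k = 2, 8, 16, 64/3, 64/3, 256/15, 512/45, 2048/315, 1024/315, 4096/2835, …
Sum ⇒ L₀ = lclm(L_f,L_g) in ℚ(x)⟨Dx⟩.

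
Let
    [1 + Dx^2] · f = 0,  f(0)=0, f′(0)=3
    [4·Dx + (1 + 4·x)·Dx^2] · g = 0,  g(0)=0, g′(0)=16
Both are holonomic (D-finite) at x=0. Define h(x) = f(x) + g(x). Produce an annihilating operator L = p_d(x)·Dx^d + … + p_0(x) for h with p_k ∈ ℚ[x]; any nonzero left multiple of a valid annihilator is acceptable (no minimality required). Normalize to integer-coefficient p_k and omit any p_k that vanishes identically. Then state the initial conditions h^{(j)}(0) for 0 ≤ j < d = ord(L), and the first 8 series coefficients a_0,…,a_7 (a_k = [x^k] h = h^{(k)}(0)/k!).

f: a_k = 0, 3, 0, -1/2, 0, 1/40, 0, -1/1680, …
g: a_k = 0, 16, -32, 256/3, -256, 4096/5, -8192/3, 65536/7, …
Weyl lclm of L_f,L_g ⇒ L₀ (ord ≤ 4).
L = (388 + 32·x + 64·x^2)·Dx + (33 + 140·x + 48·x^2 + 64·x^3)·Dx^2 + (388 + 32·x + 64·x^2)·Dx^3 + (33 + 140·x + 48·x^2 + 64·x^3)·Dx^4  (order 4).
h: a_k = 0, 19, -32, 509/6, -256, 32769/40, -8192/3, 15728639/1680, …
ICs: h(0) = 0, h′(0) = 19, h′′(0) = -64, h′′′(0) = 509.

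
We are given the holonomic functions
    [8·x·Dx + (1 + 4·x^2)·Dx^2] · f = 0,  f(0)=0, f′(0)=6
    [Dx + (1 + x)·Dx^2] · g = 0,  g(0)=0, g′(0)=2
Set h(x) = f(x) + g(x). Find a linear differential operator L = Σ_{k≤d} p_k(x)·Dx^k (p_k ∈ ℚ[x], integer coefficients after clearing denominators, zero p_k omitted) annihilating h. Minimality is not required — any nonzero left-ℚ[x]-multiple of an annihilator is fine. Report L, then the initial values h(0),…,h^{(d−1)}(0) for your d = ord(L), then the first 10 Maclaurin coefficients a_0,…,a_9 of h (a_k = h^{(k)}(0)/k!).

L = (-8 - 24·x + 96·x^2 + 32·x^3)·Dx + (-10 - 16·x + 72·x^2 + 192·x^3 + 64·x^4)·Dx^2 + (-1 + 7·x + 8·x^2 + 32·x^3 + 48·x^4 + 16·x^5)·Dx^3  (order 3).
h: a_k = 0, 8, -1, -22/3, -1/2, 98/5, -1/3, -382/7, -1/4, 1538/9, …
ICs: h(0) = 0, h′(0) = 8, h′′(0) = -2.

f: a_k = 0, 6, 0, -8, 0, 96/5, 0, -384/7, 0, 512/3, …
g: a_k = 0, 2, -1, 2/3, -1/2, 2/5, -1/3, 2/7, -1/4, 2/9, …
L₀ := lclm(L_f,L_g); ord L₀ ≤ 2+2.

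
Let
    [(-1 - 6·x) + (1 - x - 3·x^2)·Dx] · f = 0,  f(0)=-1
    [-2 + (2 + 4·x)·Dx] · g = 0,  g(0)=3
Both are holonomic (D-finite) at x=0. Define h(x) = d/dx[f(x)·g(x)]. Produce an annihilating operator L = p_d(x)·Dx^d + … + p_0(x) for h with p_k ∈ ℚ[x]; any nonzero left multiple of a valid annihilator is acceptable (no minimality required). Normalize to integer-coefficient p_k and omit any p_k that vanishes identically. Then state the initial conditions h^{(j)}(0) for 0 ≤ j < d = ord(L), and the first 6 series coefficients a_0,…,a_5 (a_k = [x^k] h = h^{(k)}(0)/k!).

f: a_k = -1, -1, -4, -7, -19, -40, …
g: a_k = 3, 3, -3/2, 3/2, -15/8, 21/8, …
f·g: L₀ = L_f ⊗_s L_g, ord ≤ 1·1.
Differentiate: ansatz ord ≤ ord L₀ ⇒ L.
L = (9 + 66·x + 165·x^2 + 210·x^3 + 135·x^4) + (-2 - 9·x - 6·x^2 + 38·x^3 + 87·x^4 + 54·x^5)·Dx  (order 1).
h: a_k = -6, -27, -99, -573/2, -3465/4, -18441/8, …
ICs: h(0) = -6.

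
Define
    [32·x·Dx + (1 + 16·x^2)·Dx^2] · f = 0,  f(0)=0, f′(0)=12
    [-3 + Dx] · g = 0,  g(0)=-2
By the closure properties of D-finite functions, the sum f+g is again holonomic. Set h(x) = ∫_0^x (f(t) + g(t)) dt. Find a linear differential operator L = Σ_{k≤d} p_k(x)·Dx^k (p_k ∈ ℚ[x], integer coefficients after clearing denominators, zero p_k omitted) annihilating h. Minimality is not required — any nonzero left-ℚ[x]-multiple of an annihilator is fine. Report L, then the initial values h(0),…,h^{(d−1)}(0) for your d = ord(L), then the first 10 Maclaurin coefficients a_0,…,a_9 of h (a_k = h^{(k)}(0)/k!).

f: a_k = 0, 12, 0, -64, 0, 3072/5, 0, -49152/7, 0, 262144/3, …
g: a_k = -2, -6, -9, -9, -27/4, -81/20, -81/40, -243/280, -729/2240, -243/2240, …
Weyl lclm of L_f,L_g ⇒ L₀ (ord ≤ 3).
h=∫h₀ ⇒ L = L₀·Dx.
L = (96 - 288·x - 4608·x^2 - 4608·x^3)·Dx^2 + (-41 + 1248·x^2 - 2304·x^4)·Dx^3 + (3 + 32·x + 96·x^2 + 512·x^3 + 768·x^4)·Dx^4  (order 4).
h: a_k = 0, -2, 3, -3, -73/4, -27/20, 4069/40, -81/280, -1966323/2240, -81/2240, …
ICs: h(0) = 0, h′(0) = -2, h′′(0) = 6, h′′′(0) = -18.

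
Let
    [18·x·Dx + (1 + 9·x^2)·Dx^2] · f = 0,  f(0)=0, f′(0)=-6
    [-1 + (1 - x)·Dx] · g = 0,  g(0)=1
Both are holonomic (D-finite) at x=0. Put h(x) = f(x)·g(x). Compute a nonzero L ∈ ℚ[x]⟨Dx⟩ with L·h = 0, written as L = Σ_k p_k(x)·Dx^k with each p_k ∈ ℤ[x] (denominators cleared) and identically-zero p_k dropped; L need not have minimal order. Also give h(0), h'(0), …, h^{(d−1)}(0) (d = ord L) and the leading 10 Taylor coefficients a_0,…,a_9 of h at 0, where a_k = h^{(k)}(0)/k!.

L = 18·x + (2 - 18·x + 36·x^2)·Dx + (-1 + x - 9·x^2 + 9·x^3)·Dx^2  (order 2).
h: a_k = 0, -6, -6, 12, 12, -426/5, -426/5, 18888/35, 18888/35, -134202/35, …
ICs: h(0) = 0, h′(0) = -6.

f: a_k = 0, -6, 0, 18, 0, -486/5, 0, 4374/7, 0, -4374, …
g: a_k = 1, 1, 1, 1, 1, 1, 1, 1, 1, 1, …
L₀ := L_f ⊗_s L_g (sym. prod.), ord ≤ 2.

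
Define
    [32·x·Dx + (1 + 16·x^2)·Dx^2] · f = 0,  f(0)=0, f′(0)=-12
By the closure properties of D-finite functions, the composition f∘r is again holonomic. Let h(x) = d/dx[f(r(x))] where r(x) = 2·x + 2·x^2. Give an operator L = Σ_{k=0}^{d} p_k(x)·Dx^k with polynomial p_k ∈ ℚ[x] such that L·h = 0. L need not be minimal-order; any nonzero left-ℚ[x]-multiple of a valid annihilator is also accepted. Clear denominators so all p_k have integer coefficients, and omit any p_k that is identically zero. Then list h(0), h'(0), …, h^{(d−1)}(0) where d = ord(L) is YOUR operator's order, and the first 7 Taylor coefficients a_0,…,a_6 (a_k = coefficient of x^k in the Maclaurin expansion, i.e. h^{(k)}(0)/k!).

L = (-2 + 128·x + 512·x^2 + 768·x^3 + 384·x^4) + (1 + 2·x + 64·x^2 + 256·x^3 + 320·x^4 + 128·x^5)·Dx  (order 1).
h: a_k = -24, -48, 1536, 6144, -90624, -586752, 4915200, …
ICs: h(0) = -24.

f: a_k = 0, -12, 0, 64, 0, -3072/5, 0, …
L₀ from L_f via x↦r, Dx↦r'^{-1}Dx.
Differentiate: ansatz ord ≤ ord L₀ ⇒ L.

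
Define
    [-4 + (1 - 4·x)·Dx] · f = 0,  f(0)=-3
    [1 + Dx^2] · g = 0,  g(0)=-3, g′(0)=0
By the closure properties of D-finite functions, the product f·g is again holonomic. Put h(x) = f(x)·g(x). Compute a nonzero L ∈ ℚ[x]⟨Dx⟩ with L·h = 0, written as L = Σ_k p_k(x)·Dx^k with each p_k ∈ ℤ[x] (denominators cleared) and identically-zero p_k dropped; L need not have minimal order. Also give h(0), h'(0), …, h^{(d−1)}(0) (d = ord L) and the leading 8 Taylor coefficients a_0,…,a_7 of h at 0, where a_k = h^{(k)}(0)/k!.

f: a_k = -3, -12, -48, -192, -768, -3072, -12288, -49152, …
g: a_k = -3, 0, 3/2, 0, -1/8, 0, 1/240, 0, …
Sym-product of L_f,L_g gives L₀ (≤ ord 2).
L = (-1 + 4·x) + 8·Dx + (-1 + 4·x)·Dx^2  (order 2).
h: a_k = 9, 36, 279/2, 558, 17859/8, 17859/2, 2857439/80, 2857439/20, …
ICs: h(0) = 9, h′(0) = 36.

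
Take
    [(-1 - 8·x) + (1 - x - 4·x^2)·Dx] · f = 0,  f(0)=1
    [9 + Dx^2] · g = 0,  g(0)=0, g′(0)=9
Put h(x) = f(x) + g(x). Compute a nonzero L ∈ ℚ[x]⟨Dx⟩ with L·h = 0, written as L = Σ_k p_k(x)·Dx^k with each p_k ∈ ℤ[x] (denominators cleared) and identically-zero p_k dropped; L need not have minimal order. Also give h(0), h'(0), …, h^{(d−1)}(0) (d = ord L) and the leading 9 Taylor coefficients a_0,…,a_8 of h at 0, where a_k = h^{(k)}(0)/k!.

f: a_k = 1, 1, 5, 9, 29, 65, 181, 441, 1165, …
g: a_k = 0, 9, 0, -27/2, 0, 243/40, 0, -729/560, 0, …
f+g: L₀ = lclm(L_f,L_g), ord ≤ 1+2.
L = (567 + 4806·x + 3321·x^2 + 9936·x^3 + 6480·x^4 + 10368·x^5) + (-171 + 117·x + 441·x^2 - 135·x^3 + 540·x^4 + 3888·x^5 + 5184·x^6)·Dx + (63 + 534·x + 369·x^2 + 1104·x^3 + 720·x^4 + 1152·x^5)·Dx^2 + (-19 + 13·x + 49·x^2 - 15·x^3 + 60·x^4 + 432·x^5 + 576·x^6)·Dx^3  (order 3).
h: a_k = 1, 10, 5, -9/2, 29, 2843/40, 181, 246231/560, 1165, …
ICs: h(0) = 1, h′(0) = 10, h′′(0) = 10.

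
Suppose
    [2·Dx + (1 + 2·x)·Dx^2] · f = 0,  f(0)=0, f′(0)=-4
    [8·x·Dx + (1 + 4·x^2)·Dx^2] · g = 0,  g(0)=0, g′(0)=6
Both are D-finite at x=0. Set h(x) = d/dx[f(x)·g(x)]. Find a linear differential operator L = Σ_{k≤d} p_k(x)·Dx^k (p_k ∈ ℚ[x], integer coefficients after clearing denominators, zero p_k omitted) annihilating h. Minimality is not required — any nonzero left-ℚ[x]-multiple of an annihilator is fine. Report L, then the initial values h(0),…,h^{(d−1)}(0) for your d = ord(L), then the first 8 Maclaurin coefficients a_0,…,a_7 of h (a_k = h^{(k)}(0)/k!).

L = (192 + 704·x + 2560·x^2 + 9984·x^3 + 15360·x^4 + 13312·x^5 + 4096·x^7) + (72 + 992·x + 4928·x^2 + 15488·x^3 + 34816·x^4 + 47616·x^5 + 35840·x^6 + 6144·x^7 + 14336·x^8)·Dx + (24 + 256·x + 1536·x^2 + 4992·x^3 + 11520·x^4 + 19968·x^5 + 24576·x^6 + 18432·x^7 + 6144·x^8 + 8192·x^9)·Dx^2 + (5 + 36·x + 148·x^2 + 448·x^3 + 1056·x^4 + 1920·x^5 + 2688·x^6 + 3072·x^7 + 2304·x^8 + 1024·x^9 + 1024·x^10)·Dx^3  (order 3).
h: a_k = 0, -48, 72, 0, 80, -3328/5, 4928/5, 0, …
ICs: h(0) = 0, h′(0) = -48, h′′(0) = 144.

f: a_k = 0, -4, 4, -16/3, 8, -64/5, 64/3, -256/7, …
g: a_k = 0, 6, 0, -8, 0, 96/5, 0, -384/7, …
Sym-product of L_f,L_g gives L₀ (≤ ord 4).
Derive L from L₀ (diff closure).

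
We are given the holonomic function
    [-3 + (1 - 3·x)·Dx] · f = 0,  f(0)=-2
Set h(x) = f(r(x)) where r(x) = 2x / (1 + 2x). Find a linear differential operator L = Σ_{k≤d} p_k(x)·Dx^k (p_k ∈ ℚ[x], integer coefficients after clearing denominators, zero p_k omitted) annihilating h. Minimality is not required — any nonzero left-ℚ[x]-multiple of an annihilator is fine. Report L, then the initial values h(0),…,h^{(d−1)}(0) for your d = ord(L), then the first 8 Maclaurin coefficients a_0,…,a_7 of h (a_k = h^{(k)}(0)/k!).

f: a_k = -2, -6, -18, -54, -162, -486, -1458, -4374, …
Change of var in L_f (x↦r) gives L₀.
L = 6 + (-1 + 2·x + 8·x^2)·Dx  (order 1).
h: a_k = -2, -12, -48, -192, -768, -3072, -12288, -49152, …
ICs: h(0) = -2.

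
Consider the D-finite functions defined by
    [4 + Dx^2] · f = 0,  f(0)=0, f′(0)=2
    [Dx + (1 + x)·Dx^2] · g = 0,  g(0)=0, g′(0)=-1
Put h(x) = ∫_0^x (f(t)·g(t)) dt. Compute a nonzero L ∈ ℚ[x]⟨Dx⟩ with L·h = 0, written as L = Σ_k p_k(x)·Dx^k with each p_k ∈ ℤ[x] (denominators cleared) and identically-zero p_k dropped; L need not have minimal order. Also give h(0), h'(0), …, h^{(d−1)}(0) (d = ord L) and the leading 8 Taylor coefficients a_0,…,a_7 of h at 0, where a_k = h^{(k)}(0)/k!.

f: a_k = 0, 2, 0, -4/3, 0, 4/15, 0, -8/315, …
g: a_k = 0, -1, 1/2, -1/3, 1/4, -1/5, 1/6, -1/7, …
Product ⇒ symmetric product L₀, ord ≤ 4.
h=∫₀ˣh₀: take L = L₀·Dx.
L = (168 + 864·x + 1456·x^2 + 1024·x^3 + 256·x^4)·Dx + (112 + 368·x + 384·x^2 + 128·x^3)·Dx^2 + (102 + 464·x + 744·x^2 + 512·x^3 + 128·x^4)·Dx^3 + (28 + 92·x + 96·x^2 + 32·x^3)·Dx^4 + (15 + 62·x + 95·x^2 + 64·x^3 + 16·x^4)·Dx^5  (order 5).
h: a_k = 0, 0, 0, -2/3, 1/4, 2/15, -1/36, -2/63, …
ICs: h(0) = 0, h′(0) = 0, h′′(0) = 0, h′′′(0) = -4, h′′′′(0) = 6.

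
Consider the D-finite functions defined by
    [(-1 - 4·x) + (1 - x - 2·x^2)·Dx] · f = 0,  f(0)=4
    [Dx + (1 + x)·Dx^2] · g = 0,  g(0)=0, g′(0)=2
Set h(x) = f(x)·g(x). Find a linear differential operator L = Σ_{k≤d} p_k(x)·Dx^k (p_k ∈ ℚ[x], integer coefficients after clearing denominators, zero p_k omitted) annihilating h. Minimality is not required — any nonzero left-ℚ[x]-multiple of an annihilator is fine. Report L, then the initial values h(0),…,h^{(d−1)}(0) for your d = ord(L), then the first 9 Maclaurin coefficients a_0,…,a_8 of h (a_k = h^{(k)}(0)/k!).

L = (5 + 8·x) + (1 + 11·x + 10·x^2)·Dx + (-1 + 3·x^2 + 2·x^3)·Dx^2  (order 2).
h: a_k = 0, 8, 4, 68/3, 86/3, 378/5, 658/5, 9938/35, 3823/7, …
ICs: h(0) = 0, h′(0) = 8.

f: a_k = 4, 4, 12, 20, 44, 84, 172, 340, 684, …
g: a_k = 0, 2, -1, 2/3, -1/2, 2/5, -1/3, 2/7, -1/4, …
Product ⇒ symmetric product L₀, ord ≤ 2.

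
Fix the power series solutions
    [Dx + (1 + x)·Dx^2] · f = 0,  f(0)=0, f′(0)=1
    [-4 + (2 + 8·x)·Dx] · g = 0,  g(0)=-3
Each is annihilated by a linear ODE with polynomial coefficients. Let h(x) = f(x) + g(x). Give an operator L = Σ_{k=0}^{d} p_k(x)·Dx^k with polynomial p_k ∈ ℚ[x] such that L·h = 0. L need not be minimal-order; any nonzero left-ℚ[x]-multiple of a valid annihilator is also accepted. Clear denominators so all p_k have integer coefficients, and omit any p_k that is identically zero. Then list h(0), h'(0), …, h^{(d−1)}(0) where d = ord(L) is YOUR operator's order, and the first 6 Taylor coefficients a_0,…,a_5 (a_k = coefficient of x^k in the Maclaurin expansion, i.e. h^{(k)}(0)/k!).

f: a_k = 0, 1, -1/2, 1/3, -1/4, 1/5, …
g: a_k = -3, -6, 6, -12, 30, -84, …
Weyl lclm of L_f,L_g ⇒ L₀ (ord ≤ 3).
L = (-8 + 4·x)·Dx + (-10 - 8·x + 20·x^2)·Dx^2 + (-1 - 3·x + 6·x^2 + 8·x^3)·Dx^3  (order 3).
h: a_k = -3, -5, 11/2, -35/3, 119/4, -419/5, …
ICs: h(0) = -3, h′(0) = -5, h′′(0) = 11.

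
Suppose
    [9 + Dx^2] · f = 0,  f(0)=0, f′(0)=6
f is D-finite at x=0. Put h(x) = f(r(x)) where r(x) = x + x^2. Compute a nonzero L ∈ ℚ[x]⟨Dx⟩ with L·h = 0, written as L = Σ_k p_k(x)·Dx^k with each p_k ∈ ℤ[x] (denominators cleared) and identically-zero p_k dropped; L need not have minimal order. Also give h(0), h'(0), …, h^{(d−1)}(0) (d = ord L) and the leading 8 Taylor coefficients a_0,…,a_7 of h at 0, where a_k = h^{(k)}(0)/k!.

L = (9 + 54·x + 108·x^2 + 72·x^3) - 2·Dx + (1 + 2·x)·Dx^2  (order 2).
h: a_k = 0, 6, 6, -9, -27, -459/20, 45/4, 11097/280, …
ICs: h(0) = 0, h′(0) = 6.

f: a_k = 0, 6, 0, -9, 0, 81/20, 0, -243/280, …
h₀=f(r): pull back L_f along r ⇒ L₀.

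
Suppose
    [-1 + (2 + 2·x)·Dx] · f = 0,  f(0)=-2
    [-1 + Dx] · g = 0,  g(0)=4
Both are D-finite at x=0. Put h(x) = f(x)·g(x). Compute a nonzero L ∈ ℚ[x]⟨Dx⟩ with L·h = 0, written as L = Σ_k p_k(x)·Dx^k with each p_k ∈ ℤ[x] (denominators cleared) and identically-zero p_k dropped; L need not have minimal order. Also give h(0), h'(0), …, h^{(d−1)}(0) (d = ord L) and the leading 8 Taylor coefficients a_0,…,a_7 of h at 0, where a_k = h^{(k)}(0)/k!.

f: a_k = -2, -1, 1/4, -1/8, 5/64, -7/128, 21/512, -33/1024, …
g: a_k = 4, 4, 2, 2/3, 1/6, 1/30, 1/180, 1/1260, …
Sym-product of L_f,L_g gives L₀ (≤ ord 1).
L = (-3 - 2·x) + (2 + 2·x)·Dx  (order 1).
h: a_k = -8, -12, -7, -17/6, -11/16, -107/480, 89/5760, -1123/26880, …
ICs: h(0) = -8.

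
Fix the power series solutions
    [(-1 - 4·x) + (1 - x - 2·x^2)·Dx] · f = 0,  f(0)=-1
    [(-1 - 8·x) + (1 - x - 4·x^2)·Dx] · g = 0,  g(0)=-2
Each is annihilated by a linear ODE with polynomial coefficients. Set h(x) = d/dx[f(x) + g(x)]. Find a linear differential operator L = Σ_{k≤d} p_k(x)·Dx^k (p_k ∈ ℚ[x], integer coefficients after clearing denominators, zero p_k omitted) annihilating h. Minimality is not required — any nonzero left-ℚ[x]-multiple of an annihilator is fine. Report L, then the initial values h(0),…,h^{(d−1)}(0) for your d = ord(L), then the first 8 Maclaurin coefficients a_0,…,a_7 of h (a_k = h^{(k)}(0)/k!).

L = (-6 - 336·x - 480·x^2 - 1824·x^3 - 3864·x^4 - 6528·x^5 + 2304·x^6) + (6 + 66·x + 156·x^2 + 168·x^3 + 162·x^4 - 3768·x^5 - 3456·x^6 + 1536·x^7)·Dx + (-1 + 2·x - 13·x^2 - 28·x^3 + 222·x^4 + 134·x^5 - 612·x^6 - 320·x^7 + 192·x^8)·Dx^2  (order 2).
h: a_k = -3, -26, -69, -276, -755, -2430, -6769, -20008, …
ICs: h(0) = -3, h′(0) = -26.

f: a_k = -1, -1, -3, -5, -11, -21, -43, -85, …
g: a_k = -2, -2, -10, -18, -58, -130, -362, -882, …
Weyl lclm of L_f,L_g ⇒ L₀ (ord ≤ 2).
Derive L from L₀ (diff closure).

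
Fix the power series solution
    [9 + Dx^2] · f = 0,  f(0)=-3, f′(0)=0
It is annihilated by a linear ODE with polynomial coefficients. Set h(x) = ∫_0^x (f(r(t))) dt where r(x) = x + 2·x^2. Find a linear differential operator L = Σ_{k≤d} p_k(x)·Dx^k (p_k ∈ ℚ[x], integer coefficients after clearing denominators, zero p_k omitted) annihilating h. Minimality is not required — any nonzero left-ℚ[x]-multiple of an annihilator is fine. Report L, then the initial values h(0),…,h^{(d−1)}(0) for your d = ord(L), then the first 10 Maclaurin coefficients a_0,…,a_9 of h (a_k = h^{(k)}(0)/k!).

L = (9 + 108·x + 432·x^2 + 576·x^3)·Dx - 4·Dx^2 + (1 + 4·x)·Dx^3  (order 3).
h: a_k = 0, -3, 0, 9/2, 27/2, 351/40, -27/2, -19197/560, -5751/160, 9837/4480, …
ICs: h(0) = 0, h′(0) = -3, h′′(0) = 0.

f: a_k = -3, 0, 27/2, 0, -81/8, 0, 243/80, 0, -2187/4480, 0, …
Change of var in L_f (x↦r) gives L₀.
h=∫₀ˣh₀: take L = L₀·Dx.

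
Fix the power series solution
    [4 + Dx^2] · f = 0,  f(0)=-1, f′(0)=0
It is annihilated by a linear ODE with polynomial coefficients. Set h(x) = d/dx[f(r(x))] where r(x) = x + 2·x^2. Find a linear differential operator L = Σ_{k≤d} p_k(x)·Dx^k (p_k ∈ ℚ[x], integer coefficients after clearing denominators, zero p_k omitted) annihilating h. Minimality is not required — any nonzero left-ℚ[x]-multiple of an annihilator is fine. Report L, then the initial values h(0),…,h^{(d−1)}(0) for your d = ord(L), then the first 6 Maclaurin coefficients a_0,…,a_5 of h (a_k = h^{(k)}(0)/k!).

f: a_k = -1, 0, 2, 0, -2/3, 0, …
Substitute x→r, Dx→(1/r')Dx; clear ⇒ L₀.
Derive L from L₀ (diff closure).
L = (52 + 64·x + 384·x^2 + 1024·x^3 + 1024·x^4) + (-12 - 48·x)·Dx + (1 + 8·x + 16·x^2)·Dx^2  (order 2).
h: a_k = 0, 4, 24, 88/3, -80/3, -1432/15, …
ICs: h(0) = 0, h′(0) = 4.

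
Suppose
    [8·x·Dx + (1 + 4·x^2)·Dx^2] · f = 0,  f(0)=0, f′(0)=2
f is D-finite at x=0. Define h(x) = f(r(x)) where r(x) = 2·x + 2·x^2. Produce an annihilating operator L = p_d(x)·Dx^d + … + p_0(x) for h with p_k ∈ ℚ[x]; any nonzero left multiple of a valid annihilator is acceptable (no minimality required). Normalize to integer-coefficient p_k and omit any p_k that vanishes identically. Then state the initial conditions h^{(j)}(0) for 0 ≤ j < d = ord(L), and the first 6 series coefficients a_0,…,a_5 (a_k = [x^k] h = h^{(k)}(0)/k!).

f: a_k = 0, 2, 0, -8/3, 0, 32/5, …
Substitute x→r, Dx→(1/r')Dx; clear ⇒ L₀.
L = (-2 + 32·x + 128·x^2 + 192·x^3 + 96·x^4)·Dx + (1 + 2·x + 16·x^2 + 64·x^3 + 80·x^4 + 32·x^5)·Dx^2  (order 2).
h: a_k = 0, 4, 4, -64/3, -64, 704/5, …
ICs: h(0) = 0, h′(0) = 4.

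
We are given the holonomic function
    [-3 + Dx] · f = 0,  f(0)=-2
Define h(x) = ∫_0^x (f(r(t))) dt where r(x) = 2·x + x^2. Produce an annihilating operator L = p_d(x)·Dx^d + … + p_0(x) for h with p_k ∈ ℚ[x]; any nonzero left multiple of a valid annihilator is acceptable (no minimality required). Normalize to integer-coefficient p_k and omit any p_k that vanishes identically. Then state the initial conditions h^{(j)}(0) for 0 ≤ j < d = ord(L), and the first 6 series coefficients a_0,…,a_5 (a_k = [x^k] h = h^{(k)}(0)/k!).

L = (-6 - 6·x)·Dx + Dx^2  (order 2).
h: a_k = 0, -2, -6, -14, -27, -45, …
ICs: h(0) = 0, h′(0) = -2.

f: a_k = -2, -6, -9, -9, -27/4, -81/20, …
Substitute x→r, Dx→(1/r')Dx; clear ⇒ L₀.
Integrate: L := L₀·Dx.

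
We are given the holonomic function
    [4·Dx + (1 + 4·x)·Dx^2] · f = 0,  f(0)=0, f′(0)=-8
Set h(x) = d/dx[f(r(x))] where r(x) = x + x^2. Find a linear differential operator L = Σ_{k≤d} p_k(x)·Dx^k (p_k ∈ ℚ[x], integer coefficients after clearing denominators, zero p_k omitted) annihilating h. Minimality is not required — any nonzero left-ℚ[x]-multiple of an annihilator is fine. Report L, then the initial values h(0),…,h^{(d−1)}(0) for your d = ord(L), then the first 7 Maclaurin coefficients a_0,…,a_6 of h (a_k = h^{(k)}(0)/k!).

L = 2 + (1 + 2·x)·Dx  (order 1).
h: a_k = -8, 16, -32, 64, -128, 256, -512, …
ICs: h(0) = -8.

f: a_k = 0, -8, 16, -128/3, 128, -2048/5, 4096/3, …
L₀ from L_f via x↦r, Dx↦r'^{-1}Dx.
h=h₀': d/dx-closure on L₀ ⇒ L.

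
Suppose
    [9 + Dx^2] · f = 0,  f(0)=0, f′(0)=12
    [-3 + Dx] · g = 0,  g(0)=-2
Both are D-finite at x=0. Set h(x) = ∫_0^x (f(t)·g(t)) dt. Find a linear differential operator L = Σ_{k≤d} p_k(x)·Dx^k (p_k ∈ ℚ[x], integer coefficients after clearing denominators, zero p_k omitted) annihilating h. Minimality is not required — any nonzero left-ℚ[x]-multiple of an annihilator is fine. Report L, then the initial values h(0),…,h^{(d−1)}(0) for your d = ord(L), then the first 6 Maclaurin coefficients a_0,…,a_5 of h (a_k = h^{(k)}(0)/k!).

L = 18·Dx - 6·Dx^2 + Dx^3  (order 3).
h: a_k = 0, 0, -12, -24, -18, 0, …
ICs: h(0) = 0, h′(0) = 0, h′′(0) = -24.

f: a_k = 0, 12, 0, -18, 0, 81/10, …
g: a_k = -2, -6, -9, -9, -27/4, -81/20, …
Sym-product of L_f,L_g gives L₀ (≤ ord 2).
h=∫h₀ ⇒ L = L₀·Dx.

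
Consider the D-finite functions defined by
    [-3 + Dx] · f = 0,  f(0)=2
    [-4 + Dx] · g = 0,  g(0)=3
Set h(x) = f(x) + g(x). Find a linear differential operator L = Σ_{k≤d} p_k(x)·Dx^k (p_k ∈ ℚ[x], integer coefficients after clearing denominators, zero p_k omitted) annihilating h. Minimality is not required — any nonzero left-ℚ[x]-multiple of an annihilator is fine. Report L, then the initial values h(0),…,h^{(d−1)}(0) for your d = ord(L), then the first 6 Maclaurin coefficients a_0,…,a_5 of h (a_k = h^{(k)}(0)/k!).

f: a_k = 2, 6, 9, 9, 27/4, 81/20, …
g: a_k = 3, 12, 24, 32, 32, 128/5, …
Weyl lclm of L_f,L_g ⇒ L₀ (ord ≤ 2).
L = 12 - 7·Dx + Dx^2  (order 2).
h: a_k = 5, 18, 33, 41, 155/4, 593/20, …
ICs: h(0) = 5, h′(0) = 18.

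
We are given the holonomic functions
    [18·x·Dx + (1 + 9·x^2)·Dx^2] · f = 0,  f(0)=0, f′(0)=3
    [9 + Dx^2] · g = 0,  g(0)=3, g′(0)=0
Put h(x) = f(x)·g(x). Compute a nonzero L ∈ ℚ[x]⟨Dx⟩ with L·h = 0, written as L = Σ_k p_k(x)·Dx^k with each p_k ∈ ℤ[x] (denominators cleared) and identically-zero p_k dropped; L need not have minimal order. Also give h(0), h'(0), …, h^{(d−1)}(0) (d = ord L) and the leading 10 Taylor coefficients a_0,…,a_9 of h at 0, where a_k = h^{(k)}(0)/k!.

f: a_k = 0, 3, 0, -9, 0, 243/5, 0, -2187/7, 0, 2187, …
g: a_k = 3, 0, -27/2, 0, 81/8, 0, -243/80, 0, 2187/4480, 0, …
Sym-product of L_f,L_g gives L₀ (≤ ord 4).
L = (810 + 18954·x^2 + 72171·x^4 + 236196·x^6 + 531441·x^8) + (972·x + 14580·x^3 + 78732·x^5 + 236196·x^7)·Dx + (108 + 2592·x^2 + 13122·x^4 + 52488·x^6 + 118098·x^8)·Dx^2 + (108·x + 1620·x^3 + 8748·x^5 + 26244·x^7)·Dx^3 + (2 + 54·x^2 + 567·x^4 + 2916·x^6 + 6561·x^8)·Dx^4  (order 4).
h: a_k = 0, 9, 0, -135/2, 0, 11907/40, 0, -948429/560, 0, 50622489/4480, …
ICs: h(0) = 0, h′(0) = 9, h′′(0) = 0, h′′′(0) = -405.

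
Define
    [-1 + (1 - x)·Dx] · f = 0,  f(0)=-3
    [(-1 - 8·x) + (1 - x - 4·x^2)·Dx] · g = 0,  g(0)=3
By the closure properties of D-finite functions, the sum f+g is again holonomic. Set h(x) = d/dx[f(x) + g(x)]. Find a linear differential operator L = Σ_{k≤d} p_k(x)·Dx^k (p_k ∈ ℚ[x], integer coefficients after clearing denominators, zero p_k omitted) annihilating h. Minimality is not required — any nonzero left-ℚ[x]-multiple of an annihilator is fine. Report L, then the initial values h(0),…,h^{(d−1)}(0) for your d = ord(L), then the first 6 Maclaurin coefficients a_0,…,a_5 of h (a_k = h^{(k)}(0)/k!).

L = (-6 - 96·x - 384·x^3 + 96·x^4) + (6 + 42·x - 24·x^2 + 144·x^3 - 372·x^4 + 96·x^5)·Dx + (-1 + 2·x - 9·x^2 + 24·x^3 + 28·x^4 - 60·x^5 + 16·x^6)·Dx^2  (order 2).
h: a_k = 0, 24, 72, 336, 960, 3240, …
ICs: h(0) = 0, h′(0) = 24.

f: a_k = -3, -3, -3, -3, -3, -3, …
g: a_k = 3, 3, 15, 27, 87, 195, …
Sum ⇒ L₀ = lclm(L_f,L_g) in ℚ(x)⟨Dx⟩.
h₀' ⇒ L via d/dx closure of L₀.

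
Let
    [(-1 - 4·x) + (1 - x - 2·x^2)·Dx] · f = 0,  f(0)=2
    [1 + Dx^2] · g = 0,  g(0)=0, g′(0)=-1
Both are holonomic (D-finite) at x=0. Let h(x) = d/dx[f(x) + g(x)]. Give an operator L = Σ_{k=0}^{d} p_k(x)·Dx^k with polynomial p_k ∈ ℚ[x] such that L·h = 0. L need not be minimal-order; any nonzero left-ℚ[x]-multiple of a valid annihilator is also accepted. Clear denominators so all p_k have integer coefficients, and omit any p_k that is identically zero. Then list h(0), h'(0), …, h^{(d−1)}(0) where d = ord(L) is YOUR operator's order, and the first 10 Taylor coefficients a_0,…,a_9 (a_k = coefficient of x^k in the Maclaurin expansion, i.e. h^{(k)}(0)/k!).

f: a_k = 2, 2, 6, 10, 22, 42, 86, 170, 342, 682, …
g: a_k = 0, -1, 0, 1/6, 0, -1/120, 0, 1/5040, 0, -1/362880, …
h₀=f+g: left-lcm gives L₀, ord ≤ 3.
h₀' ⇒ L via d/dx closure of L₀.
L = (270 + 1200·x + 2862·x^2 + 1860·x^3 + 1920·x^4 + 144·x^5 + 96·x^6) + (-31 - 115·x + 75·x^2 + 241·x^3 + 430·x^4 + 372·x^5 + 56·x^6 + 32·x^7)·Dx + (270 + 1200·x + 2862·x^2 + 1860·x^3 + 1920·x^4 + 144·x^5 + 96·x^6)·Dx^2 + (-31 - 115·x + 75·x^2 + 241·x^3 + 430·x^4 + 372·x^5 + 56·x^6 + 32·x^7)·Dx^3  (order 3).
h: a_k = 1, 12, 61/2, 88, 5039/24, 516, 856801/720, 2736, 247484159/40320, 13660, …
ICs: h(0) = 1, h′(0) = 12, h′′(0) = 61.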